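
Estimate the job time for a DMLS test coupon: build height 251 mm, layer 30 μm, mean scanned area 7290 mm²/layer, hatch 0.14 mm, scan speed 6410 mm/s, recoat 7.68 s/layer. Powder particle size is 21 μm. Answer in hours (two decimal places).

36.73 hours

Layer count = ceil(251 / 0.03) = 8367.
Scan path per layer = 7290 / 0.14 = 52071.4 mm.
Laser time per layer = 52071.4 / 6410, so 8.1235 s.
Time per layer = 8.1235 + 7.68, so 15.8035 s.
Total: 8367 × 15.8035 s = 132227.8845 s → 36.73 hours.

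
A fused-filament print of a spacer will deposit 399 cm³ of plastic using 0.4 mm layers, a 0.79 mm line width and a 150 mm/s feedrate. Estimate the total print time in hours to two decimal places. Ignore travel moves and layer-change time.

Extrusion cross-section: 0.4 × 0.79 → 0.316 mm².
Toolpath length = 399 cm³ / 0.316 mm² = 399000 / 0.316 = 1262658.2 mm.
Time extruding = 1262658.2 / 150 = 8417.7 s.
8417.7 s = 2.34 hours.

2.34 hours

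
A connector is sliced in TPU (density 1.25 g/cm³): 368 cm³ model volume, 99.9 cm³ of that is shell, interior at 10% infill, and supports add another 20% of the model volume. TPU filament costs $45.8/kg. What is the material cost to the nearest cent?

$11.47

Infill region = 368 − 99.9 = 268.1 cm³.
Infill deposited = 0.10 × 268.1, so 26.81 cm³.
Support = 0.20 × 368, so 73.6 cm³.
Deposited volume: 99.9 + 26.81 + 73.6 → 200.31 cm³.
Mass = 200.31 × 1.25, so 250.3875 g.
Cost = 250.3875 g / 1000 × $45.8/kg = $11.47.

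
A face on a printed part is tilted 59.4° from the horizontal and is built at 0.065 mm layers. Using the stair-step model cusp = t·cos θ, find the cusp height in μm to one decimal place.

33.1 μm

Cusp = layer height × cos(59.4°) = 0.065 × 0.5090 = 0.033085 mm = 33.1 μm.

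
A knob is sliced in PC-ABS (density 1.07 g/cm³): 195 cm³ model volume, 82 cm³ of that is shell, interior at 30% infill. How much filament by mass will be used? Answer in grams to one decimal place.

124.0 g

Infill region: 195 − 82 → 113 cm³.
Infill deposited: 0.30 × 113 → 33.9 cm³.
Total printed volume: 82 + 33.9 → 115.9 cm³.
Mass: 115.9 × 1.07 → 124.013 g.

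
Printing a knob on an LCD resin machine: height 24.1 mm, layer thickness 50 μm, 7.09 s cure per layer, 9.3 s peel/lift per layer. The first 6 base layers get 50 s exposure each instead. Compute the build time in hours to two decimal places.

2.27 hours

Layers = ⌈24.1/0.05⌉ = 482.
Burn-in layers = 6 × (50 + 9.3) = 355.8 s.
Remaining layers: 476 × (7.09 + 9.3) → 7801.64 s.
Sum: 355.8 + 7801.64 = 8157.44 s → 2.27 hours.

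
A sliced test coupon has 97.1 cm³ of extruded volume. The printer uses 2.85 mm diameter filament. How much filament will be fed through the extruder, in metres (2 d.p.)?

15.22 m

Filament cross-section = π × (2.85/2)² = 6.3794 mm².
L = 97100 mm³ / 6.3794 mm² = 15220.87 mm, i.e. 15.22 m.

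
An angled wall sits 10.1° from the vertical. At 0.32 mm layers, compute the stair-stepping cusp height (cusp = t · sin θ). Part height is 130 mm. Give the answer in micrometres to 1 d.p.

h_c = t·sin θ = 0.32 × 0.1754 = 0.056128 mm (56.1 μm).

56.1 μm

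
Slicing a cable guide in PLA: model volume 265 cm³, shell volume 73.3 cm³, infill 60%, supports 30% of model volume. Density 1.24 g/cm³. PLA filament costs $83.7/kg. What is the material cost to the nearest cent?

$27.80

Volume inside the shell = 265 − 73.3 = 191.7 cm³.
Infill deposited: 0.60 × 191.7 → 115.02 cm³.
Support = 0.30 × 265, so 79.5 cm³.
Total printed volume: 73.3 + 115.02 + 79.5 → 267.82 cm³.
Mass = 267.82 × 1.24, so 332.0968 g.
Cost = 332.0968 g / 1000 × $83.7/kg = $27.80.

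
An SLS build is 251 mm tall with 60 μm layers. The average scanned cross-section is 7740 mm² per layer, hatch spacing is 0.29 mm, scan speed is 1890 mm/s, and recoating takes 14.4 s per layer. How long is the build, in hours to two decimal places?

33.15 hours

Layer count = ceil(251 / 0.06) = 4184.
Per-layer scan distance = 7740 / 0.29, so 26689.7 mm.
Per-layer scan time = 26689.7 / 1890, so 14.1215 s.
Per-layer time = 14.1215 + 14.4 = 28.5215 s.
4184 layers × 28.5215 s/layer = 119333.956 s, i.e. 33.15 hours.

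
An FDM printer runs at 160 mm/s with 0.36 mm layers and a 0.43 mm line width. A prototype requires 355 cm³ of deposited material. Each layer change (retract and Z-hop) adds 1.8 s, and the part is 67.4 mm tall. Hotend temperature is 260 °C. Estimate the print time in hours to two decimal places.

Line area = 0.36 × 0.43, so 0.1548 mm².
Path length: 355000 mm³ / 0.1548 mm² → 2293281.7 mm.
Time extruding: 2293281.7 / 160 → 14333 s.
Layers = ⌈67.4/0.36⌉ = 188.
Z-hop total: 188 × 1.8 → 338.4 s.
Altogether 14333 + 338.4 = 14671.4 s, i.e. 4.08 hours.

4.08 hours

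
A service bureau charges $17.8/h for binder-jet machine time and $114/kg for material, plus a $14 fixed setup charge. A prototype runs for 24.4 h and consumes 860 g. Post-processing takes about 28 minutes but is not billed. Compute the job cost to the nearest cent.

Time charge: 17.8 × 24.4 → $434.32.
Material charge: 114 × 860/1000 → $98.04.
Adding setup: 434.32 + 98.04 + 14 → $546.36.

$546.36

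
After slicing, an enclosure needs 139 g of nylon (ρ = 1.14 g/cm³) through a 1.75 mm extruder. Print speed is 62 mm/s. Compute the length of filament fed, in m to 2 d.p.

50.69 m

Volume = 139 g / 1.14 g·cm⁻³ = 121.9298 cm³ = 121929.8 mm³.
A = π r² = π × 0.875² = 2.4053 mm².
L = V/A = 121929.8/2.4053 = 50692.14 mm → 50.69 m.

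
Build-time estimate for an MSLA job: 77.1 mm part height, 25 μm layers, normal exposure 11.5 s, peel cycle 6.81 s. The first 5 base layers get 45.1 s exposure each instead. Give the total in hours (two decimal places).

Layer count = ceil(77.1 / 0.025) = 3084.
Burn-in layers = 5 × (45.1 + 6.81) = 259.55 s.
Remaining layers: 3079 × (11.5 + 6.81) → 56376.49 s.
Sum: 259.55 + 56376.49 = 56636.04 s → 15.73 hours.

15.73 hours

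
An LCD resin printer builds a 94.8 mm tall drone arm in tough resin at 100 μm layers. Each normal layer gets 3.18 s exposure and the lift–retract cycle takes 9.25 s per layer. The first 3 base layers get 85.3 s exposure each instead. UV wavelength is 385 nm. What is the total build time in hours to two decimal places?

Layers = ⌈94.8/0.1⌉ = 948.
Burn-in layers: 3 × (85.3 + 9.25) → 283.65 s.
Remaining layers: 945 × (3.18 + 9.25) → 11746.35 s.
Total = 283.65 + 11746.35 = 12030 s = 3.34 hours.

3.34 hours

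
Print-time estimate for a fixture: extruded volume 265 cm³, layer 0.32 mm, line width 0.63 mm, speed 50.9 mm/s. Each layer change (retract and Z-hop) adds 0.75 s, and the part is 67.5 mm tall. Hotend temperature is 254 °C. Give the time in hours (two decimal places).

7.22 hours

Extrusion cross-section = 0.32 × 0.63 = 0.2016 mm².
Toolpath length = 265 cm³ / 0.2016 mm² = 265000 / 0.2016 = 1314484.1 mm.
Time extruding: 1314484.1 / 50.9 → 25824.8 s.
Layer count = ceil(67.5 / 0.32) = 211.
Z-hop total = 211 × 0.75, so 158.25 s.
Total = 25824.8 + 158.25 = 25983.05 s = 7.22 hours.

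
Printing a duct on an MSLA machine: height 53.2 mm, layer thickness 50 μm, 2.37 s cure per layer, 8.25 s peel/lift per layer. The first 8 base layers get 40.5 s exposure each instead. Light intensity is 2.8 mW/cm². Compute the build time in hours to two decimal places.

Layers = ⌈53.2/0.05⌉ = 1064.
Burn-in layers: 8 × (40.5 + 8.25) → 390 s.
Normal layers = 1056 × (2.37 + 8.25) = 11214.72 s.
Sum: 390 + 11214.72 = 11604.72 s → 3.22 hours.

3.22 hours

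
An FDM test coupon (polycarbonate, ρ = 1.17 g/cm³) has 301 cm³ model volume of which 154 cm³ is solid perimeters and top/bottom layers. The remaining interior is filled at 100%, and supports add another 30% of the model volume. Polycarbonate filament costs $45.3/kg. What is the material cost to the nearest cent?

$20.74

Volume inside the shell: 301 − 154 → 147 cm³.
Infill deposited = 1.00 × 147 = 147 cm³.
Support = 0.30 × 301, so 90.3 cm³.
Total printed volume: 154 + 147 + 90.3 → 391.3 cm³.
Mass = 391.3 × 1.17, so 457.821 g.
Cost = 457.821 g / 1000 × $45.3/kg = $20.74.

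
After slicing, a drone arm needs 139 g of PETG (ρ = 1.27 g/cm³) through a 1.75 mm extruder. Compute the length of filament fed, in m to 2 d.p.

Volume = 139 g / 1.27 g·cm⁻³ = 109.4488 cm³ = 109448.8 mm³.
Filament cross-section = π × (1.75/2)² = 2.4053 mm².
Length = 109448.8 / 2.4053 = 45503.18 mm = 45.50 m.

45.50 m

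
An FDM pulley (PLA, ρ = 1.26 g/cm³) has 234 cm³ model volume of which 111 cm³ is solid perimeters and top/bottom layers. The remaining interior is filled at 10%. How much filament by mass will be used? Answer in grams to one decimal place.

155.4 g

Interior volume: 234 − 111 → 123 cm³.
Infill volume = 0.10 × 123 = 12.3 cm³.
Total printed volume: 111 + 12.3 → 123.3 cm³.
Mass = 123.3 × 1.26 = 155.358 g.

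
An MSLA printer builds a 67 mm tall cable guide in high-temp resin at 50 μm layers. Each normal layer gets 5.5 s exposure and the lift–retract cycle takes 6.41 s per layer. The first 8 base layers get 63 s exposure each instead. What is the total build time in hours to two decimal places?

4.56 hours

Layers = ⌈67/0.05⌉ = 1340.
Burn-in layers: 8 × (63 + 6.41) → 555.28 s.
Remaining layers = 1332 × (5.5 + 6.41), so 15864.12 s.
Total = 555.28 + 15864.12 = 16419.4 s = 4.56 hours.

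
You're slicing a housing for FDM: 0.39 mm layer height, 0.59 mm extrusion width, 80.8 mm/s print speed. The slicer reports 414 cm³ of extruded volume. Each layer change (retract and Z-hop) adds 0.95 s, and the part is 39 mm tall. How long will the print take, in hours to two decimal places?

Bead cross-section = 0.39 × 0.59, so 0.2301 mm².
Total extruded path = 414000/0.2301 = 1799217.7 mm.
Extrusion time: 1799217.7 / 80.8 → 22267.5 s.
Layer count = ceil(39 / 0.39) = 100.
Z-hop total = 100 × 0.95, so 95 s.
Total = 22267.5 + 95 = 22362.5 s = 6.21 hours.

6.21 hours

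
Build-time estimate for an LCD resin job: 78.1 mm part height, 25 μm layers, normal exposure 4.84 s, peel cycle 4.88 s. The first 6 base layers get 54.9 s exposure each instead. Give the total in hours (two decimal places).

Layers = ⌈78.1/0.025⌉ = 3124.
Base layers: 6 × (54.9 + 4.88) → 358.68 s.
Remaining layers = 3118 × (4.84 + 4.88) = 30306.96 s.
Sum: 358.68 + 30306.96 = 30665.64 s → 8.52 hours.

8.52 hours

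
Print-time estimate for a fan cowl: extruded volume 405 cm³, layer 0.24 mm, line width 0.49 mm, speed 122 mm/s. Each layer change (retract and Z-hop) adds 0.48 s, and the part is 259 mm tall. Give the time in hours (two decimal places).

7.99 hours

Extrusion cross-section = 0.24 × 0.49, so 0.1176 mm².
Total extruded path = 405000/0.1176 = 3443877.6 mm.
Print-move time: 3443877.6 / 122 → 28228.5 s.
Layers = ⌈259/0.24⌉ = 1080.
Non-print overhead: 1080 × 0.48 → 518.4 s.
Altogether 28228.5 + 518.4 = 28746.9 s, i.e. 7.99 hours.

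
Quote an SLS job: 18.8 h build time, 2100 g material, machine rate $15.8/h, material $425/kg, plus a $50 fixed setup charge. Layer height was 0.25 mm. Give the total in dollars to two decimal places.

$1239.54

Time charge = 15.8 × 18.8, so $297.04.
Material cost = 425 × 2100/1000, so $892.50.
Total = 297.04 + 892.50 + 50 = $1239.54.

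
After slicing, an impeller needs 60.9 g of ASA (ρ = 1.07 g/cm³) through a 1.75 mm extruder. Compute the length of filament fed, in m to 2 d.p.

23.66 m

Extruded volume: 60.9/1.07 = 56.9159 cm³ (56915.9 mm³).
Filament cross-section = π × (1.75/2)² = 2.4053 mm².
Length = 56915.9 / 2.4053 = 23662.7 mm = 23.66 m.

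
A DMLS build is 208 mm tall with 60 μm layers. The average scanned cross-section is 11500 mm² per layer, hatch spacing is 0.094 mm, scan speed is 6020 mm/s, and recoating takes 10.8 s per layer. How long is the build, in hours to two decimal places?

29.97 hours

Number of layers: 208 / 0.06 → 3467 (rounded up).
Scan path per layer: 11500 / 0.094 → 122340.4 mm.
Laser time per layer = 122340.4 / 6020 = 20.3223 s.
Time per layer = 20.3223 + 10.8, so 31.1223 s.
3467 layers × 31.1223 s/layer = 107901.0141 s, i.e. 29.97 hours.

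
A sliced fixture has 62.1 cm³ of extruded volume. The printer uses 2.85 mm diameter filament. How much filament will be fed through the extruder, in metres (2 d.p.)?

9.73 m

Cross-section of 2.85 mm filament: π·(2.85/2)² = 6.3794 mm².
L = 62100 mm³ / 6.3794 mm² = 9734.46 mm, i.e. 9.73 m.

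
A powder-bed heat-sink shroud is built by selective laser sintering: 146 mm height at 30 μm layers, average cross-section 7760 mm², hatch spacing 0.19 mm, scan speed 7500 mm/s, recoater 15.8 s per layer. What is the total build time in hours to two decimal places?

28.72 hours

Layers = ⌈146/0.03⌉ = 4867.
Scan path per layer = 7760 / 0.19 = 40842.1 mm.
Scan time per layer: 40842.1 / 7500 → 5.4456 s.
Time per layer = 5.4456 + 15.8, so 21.2456 s.
Total: 4867 × 21.2456 s = 103402.3352 s → 28.72 hours.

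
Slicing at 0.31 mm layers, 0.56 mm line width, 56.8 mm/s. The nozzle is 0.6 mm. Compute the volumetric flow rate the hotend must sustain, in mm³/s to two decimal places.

A = 0.31 × 0.56 = 0.1736 mm².
Q = v·A = 56.8 × 0.1736 = 9.86 mm³/s.

9.86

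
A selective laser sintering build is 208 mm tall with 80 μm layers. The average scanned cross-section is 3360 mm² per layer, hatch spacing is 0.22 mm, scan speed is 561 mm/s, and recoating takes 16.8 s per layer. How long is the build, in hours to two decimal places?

Layer count = ceil(208 / 0.08) = 2600.
Hatch length per layer = 3360 / 0.22 = 15272.7 mm.
Scan time per layer = 15272.7 / 561 = 27.2241 s.
Time per layer = 27.2241 + 16.8, so 44.0241 s.
Total: 2600 × 44.0241 s = 114462.66 s → 31.80 hours.

31.80 hours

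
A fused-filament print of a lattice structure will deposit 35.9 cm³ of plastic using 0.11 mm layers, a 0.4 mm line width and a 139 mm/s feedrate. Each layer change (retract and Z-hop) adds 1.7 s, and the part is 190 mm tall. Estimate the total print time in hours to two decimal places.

2.45 hours

Bead cross-section: 0.11 × 0.4 → 0.044 mm².
Toolpath length = 35.9 cm³ / 0.044 mm² = 35900 / 0.044 = 815909.1 mm.
Print-move time = 815909.1 / 139, so 5869.8 s.
Layers = ⌈190/0.11⌉ = 1728.
Z-hop total = 1728 × 1.7 = 2937.6 s.
Altogether 5869.8 + 2937.6 = 8807.4 s, i.e. 2.45 hours.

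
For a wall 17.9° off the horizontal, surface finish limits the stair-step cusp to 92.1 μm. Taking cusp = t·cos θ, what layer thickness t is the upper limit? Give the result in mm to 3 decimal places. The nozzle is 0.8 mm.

0.097 mm

cos(17.9°) = 0.9516; t_max = 0.0921/0.9516 = 0.097 mm.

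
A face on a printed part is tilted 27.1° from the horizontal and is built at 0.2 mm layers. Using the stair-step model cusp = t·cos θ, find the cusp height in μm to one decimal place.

178.0 μm

h_c = t·cos θ = 0.2 × 0.8902 = 0.17804 mm (178.0 μm).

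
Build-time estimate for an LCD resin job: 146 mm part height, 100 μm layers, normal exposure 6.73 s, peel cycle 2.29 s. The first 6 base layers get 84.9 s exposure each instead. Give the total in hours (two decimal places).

3.79 hours

Layer count = ceil(146 / 0.1) = 1460.
Base layers = 6 × (84.9 + 2.29), so 523.14 s.
Remaining layers = 1454 × (6.73 + 2.29) = 13115.08 s.
Sum: 523.14 + 13115.08 = 13638.22 s → 3.79 hours.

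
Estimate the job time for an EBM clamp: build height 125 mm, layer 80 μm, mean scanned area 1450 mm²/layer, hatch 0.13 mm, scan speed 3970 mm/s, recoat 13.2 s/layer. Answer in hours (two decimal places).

Number of layers: 125 / 0.08 → 1563 (rounded up).
Hatch length per layer: 1450 / 0.13 → 11153.8 mm.
Beam time per layer = 11153.8 / 3970 = 2.8095 s.
Layer cycle = 2.8095 + 13.2, so 16.0095 s.
1563 layers × 16.0095 s/layer = 25022.8485 s, i.e. 6.95 hours.

6.95 hours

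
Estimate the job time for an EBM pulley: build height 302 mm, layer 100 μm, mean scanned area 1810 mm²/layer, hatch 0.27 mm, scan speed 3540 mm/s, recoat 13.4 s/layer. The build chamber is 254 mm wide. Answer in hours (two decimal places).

12.83 hours

Number of layers: 302 / 0.1 → 3020 (rounded up).
Scan path per layer = 1810 / 0.27 = 6703.7 mm.
Scan time per layer = 6703.7 / 3540 = 1.8937 s.
Layer cycle = 1.8937 + 13.4, so 15.2937 s.
Build time = 3020 × 15.2937 = 46186.974 s = 12.83 hours.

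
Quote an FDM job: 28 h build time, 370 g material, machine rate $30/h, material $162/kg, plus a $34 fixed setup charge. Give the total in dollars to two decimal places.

$933.94

Machine cost = 30 × 28 = $840.00.
Material charge = 162 × 370/1000, so $59.94.
Total = 840.00 + 59.94 + 34 = $933.94.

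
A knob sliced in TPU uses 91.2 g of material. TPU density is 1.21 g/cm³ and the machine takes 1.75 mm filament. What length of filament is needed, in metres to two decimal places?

Extruded volume: 91.2/1.21 = 75.3719 cm³ (75371.9 mm³).
Cross-section of 1.75 mm filament: π·(1.75/2)² = 2.4053 mm².
Length = 75371.9 / 2.4053 = 31335.76 mm = 31.34 m.

31.34 m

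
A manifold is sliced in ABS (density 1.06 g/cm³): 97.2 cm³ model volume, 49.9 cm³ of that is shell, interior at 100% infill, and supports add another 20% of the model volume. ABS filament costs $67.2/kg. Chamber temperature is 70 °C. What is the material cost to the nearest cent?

Interior volume: 97.2 − 49.9 → 47.3 cm³.
Infill deposited = 1.00 × 47.3, so 47.3 cm³.
Support = 0.20 × 97.2, so 19.44 cm³.
Total printed volume = 49.9 + 47.3 + 19.44 = 116.64 cm³.
Mass = 116.64 × 1.06 = 123.6384 g.
Cost = 123.6384 g / 1000 × $67.2/kg = $8.31.

$8.31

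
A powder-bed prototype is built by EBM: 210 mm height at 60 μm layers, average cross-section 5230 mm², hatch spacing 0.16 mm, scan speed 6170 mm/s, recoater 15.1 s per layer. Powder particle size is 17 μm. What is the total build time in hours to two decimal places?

Number of layers: 210 / 0.06 → 3500 (rounded up).
Scan path per layer = 5230 / 0.16, so 32687.5 mm.
Per-layer scan time: 32687.5 / 6170 → 5.2978 s.
Time per layer = 5.2978 + 15.1, so 20.3978 s.
3500 layers × 20.3978 s/layer = 71392.3 s, i.e. 19.83 hours.

19.83 hours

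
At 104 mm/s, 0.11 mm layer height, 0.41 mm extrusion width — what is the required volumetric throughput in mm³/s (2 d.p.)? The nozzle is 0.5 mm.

Extrusion cross-section = 0.11 × 0.41 = 0.0451 mm².
Volumetric flow = 104 × 0.0451 = 4.69 mm³/s.

4.69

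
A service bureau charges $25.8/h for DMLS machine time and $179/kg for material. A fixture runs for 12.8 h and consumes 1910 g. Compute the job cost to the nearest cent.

Machine-time cost: 25.8 × 12.8 → $330.24.
Material cost: 179 × 1910/1000 → $341.89.
Total = 330.24 + 341.89 = $672.13.

$672.13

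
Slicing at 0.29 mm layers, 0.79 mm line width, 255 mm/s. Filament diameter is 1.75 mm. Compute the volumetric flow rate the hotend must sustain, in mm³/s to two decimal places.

Extrusion cross-section: 0.29 × 0.79 → 0.2291 mm².
Volumetric flow = 255 × 0.2291 = 58.42 mm³/s.

58.42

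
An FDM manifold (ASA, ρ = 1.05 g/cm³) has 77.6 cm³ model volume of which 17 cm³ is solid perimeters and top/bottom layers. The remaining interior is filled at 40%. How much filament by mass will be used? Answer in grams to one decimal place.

Volume inside the shell: 77.6 − 17 → 60.6 cm³.
Deposited infill = 0.40 × 60.6, so 24.24 cm³.
Deposited volume = 17 + 24.24 = 41.24 cm³.
Mass: 41.24 × 1.05 → 43.302 g.

43.3 g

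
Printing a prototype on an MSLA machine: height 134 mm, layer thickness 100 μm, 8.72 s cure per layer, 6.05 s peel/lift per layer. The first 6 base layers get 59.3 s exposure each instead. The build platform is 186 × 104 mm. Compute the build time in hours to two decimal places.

Layers = ⌈134/0.1⌉ = 1340.
Burn-in layers: 6 × (59.3 + 6.05) → 392.1 s.
Regular layers = 1334 × (8.72 + 6.05), so 19703.18 s.
Total = 392.1 + 19703.18 = 20095.28 s = 5.58 hours.

5.58 hours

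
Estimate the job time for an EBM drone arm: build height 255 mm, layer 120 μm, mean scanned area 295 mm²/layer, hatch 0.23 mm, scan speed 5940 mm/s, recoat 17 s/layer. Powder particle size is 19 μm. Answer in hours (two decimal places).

10.16 hours

Layer count = ceil(255 / 0.12) = 2125.
Per-layer scan distance = 295 / 0.23 = 1282.6 mm.
Beam time per layer = 1282.6 / 5940, so 0.2159 s.
Time per layer: 0.2159 + 17 → 17.2159 s.
2125 layers × 17.2159 s/layer = 36583.7875 s, i.e. 10.16 hours.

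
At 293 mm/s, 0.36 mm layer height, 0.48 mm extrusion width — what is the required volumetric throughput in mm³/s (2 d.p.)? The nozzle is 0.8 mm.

50.63

Bead cross-section: 0.36 × 0.48 → 0.1728 mm².
Q = v·A = 293 × 0.1728 = 50.63 mm³/s.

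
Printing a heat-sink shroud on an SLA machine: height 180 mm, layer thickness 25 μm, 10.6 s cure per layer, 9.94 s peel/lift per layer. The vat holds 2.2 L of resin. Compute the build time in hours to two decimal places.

41.08 hours

Number of layers: 180 / 0.025 → 7200 (rounded up).
Each layer takes = 10.6 + 9.94, so 20.54 s.
Build time: 7200 × 20.54 s = 147888 s, i.e. 41.08 hours.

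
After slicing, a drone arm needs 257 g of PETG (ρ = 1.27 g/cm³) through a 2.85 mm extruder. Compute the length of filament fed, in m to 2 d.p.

Volume = 257 g / 1.27 g·cm⁻³ = 202.3622 cm³ = 202362.2 mm³.
Filament cross-section = π × (2.85/2)² = 6.3794 mm².
L = V/A = 202362.2/6.3794 = 31721.2 mm → 31.72 m.

31.72 m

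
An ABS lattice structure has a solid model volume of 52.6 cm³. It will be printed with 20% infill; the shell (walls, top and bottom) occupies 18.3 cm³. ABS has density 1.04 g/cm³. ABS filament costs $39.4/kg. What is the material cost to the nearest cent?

$1.03

Interior volume = 52.6 − 18.3 = 34.3 cm³.
Infill deposited = 0.20 × 34.3 = 6.86 cm³.
Deposited volume: 18.3 + 6.86 → 25.16 cm³.
Mass = 25.16 × 1.04, so 26.1664 g.
At $39.4/kg: 26.1664/1000 × 39.4 = $1.03.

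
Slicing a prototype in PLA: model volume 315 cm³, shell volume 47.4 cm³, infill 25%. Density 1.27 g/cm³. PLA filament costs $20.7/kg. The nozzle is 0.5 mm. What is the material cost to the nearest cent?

$3.00

Infill region = 315 − 47.4 = 267.6 cm³.
Deposited infill = 0.25 × 267.6, so 66.9 cm³.
Total extruded: 47.4 + 66.9 → 114.3 cm³.
Mass: 114.3 × 1.27 → 145.161 g.
Cost = 145.161 g / 1000 × $20.7/kg = $3.00.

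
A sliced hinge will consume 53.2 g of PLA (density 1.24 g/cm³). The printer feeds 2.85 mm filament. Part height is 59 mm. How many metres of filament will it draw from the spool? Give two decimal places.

Volume = 53.2 g / 1.24 g·cm⁻³ = 42.9032 cm³ = 42903.2 mm³.
Filament cross-section = π × (2.85/2)² = 6.3794 mm².
L = V/A = 42903.2/6.3794 = 6725.27 mm → 6.73 m.

6.73 m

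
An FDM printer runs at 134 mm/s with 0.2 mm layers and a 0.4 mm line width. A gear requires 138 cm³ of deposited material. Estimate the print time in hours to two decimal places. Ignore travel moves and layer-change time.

3.58 hours

Bead cross-section = 0.2 × 0.4, so 0.08 mm².
Total extruded path = 138000/0.08 = 1725000 mm.
Extrusion time = 1725000 / 134, so 12873.1 s.
Converting: 12873.1 s = 3.58 hours.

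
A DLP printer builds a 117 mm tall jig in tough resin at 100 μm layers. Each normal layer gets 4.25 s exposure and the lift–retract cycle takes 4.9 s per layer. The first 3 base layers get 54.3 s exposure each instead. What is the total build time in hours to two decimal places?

Number of layers: 117 / 0.1 → 1170 (rounded up).
Base layers = 3 × (54.3 + 4.9) = 177.6 s.
Regular layers = 1167 × (4.25 + 4.9) = 10678.05 s.
Sum: 177.6 + 10678.05 = 10855.65 s → 3.02 hours.

3.02 hours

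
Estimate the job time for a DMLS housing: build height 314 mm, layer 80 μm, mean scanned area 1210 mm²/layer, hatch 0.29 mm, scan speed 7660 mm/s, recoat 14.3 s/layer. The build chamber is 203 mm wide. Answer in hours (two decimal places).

16.18 hours

Number of layers: 314 / 0.08 → 3925 (rounded up).
Hatch length per layer = 1210 / 0.29, so 4172.4 mm.
Scan time per layer = 4172.4 / 7660, so 0.5447 s.
Layer cycle = 0.5447 + 14.3 = 14.8447 s.
3925 layers × 14.8447 s/layer = 58265.4475 s, i.e. 16.18 hours.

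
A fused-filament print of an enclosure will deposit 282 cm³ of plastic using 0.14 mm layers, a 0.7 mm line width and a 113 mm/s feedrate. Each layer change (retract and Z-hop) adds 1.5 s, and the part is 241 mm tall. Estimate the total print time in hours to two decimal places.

Extrusion cross-section = 0.14 × 0.7 = 0.098 mm².
Path length: 282000 mm³ / 0.098 mm² → 2877551 mm.
Time extruding = 2877551 / 113 = 25465.1 s.
Layers = ⌈241/0.14⌉ = 1722.
Layer-change overhead = 1722 × 1.5 = 2583 s.
Total = 25465.1 + 2583 = 28048.1 s = 7.79 hours.

7.79 hours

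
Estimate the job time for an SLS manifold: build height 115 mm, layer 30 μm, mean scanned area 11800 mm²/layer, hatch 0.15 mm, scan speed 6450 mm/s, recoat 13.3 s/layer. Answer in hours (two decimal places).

27.15 hours

Layers = ⌈115/0.03⌉ = 3834.
Hatch length per layer = 11800 / 0.15, so 78666.7 mm.
Per-layer scan time: 78666.7 / 6450 → 12.1964 s.
Time per layer: 12.1964 + 13.3 → 25.4964 s.
Build time = 3834 × 25.4964 = 97753.1976 s = 27.15 hours.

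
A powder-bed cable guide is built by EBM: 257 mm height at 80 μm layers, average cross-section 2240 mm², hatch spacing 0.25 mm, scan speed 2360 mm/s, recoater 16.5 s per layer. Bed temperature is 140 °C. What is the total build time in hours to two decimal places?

Layer count = ceil(257 / 0.08) = 3213.
Per-layer scan distance = 2240 / 0.25 = 8960 mm.
Beam time per layer: 8960 / 2360 → 3.7966 s.
Time per layer: 3.7966 + 16.5 → 20.2966 s.
Build time = 3213 × 20.2966 = 65212.9758 s = 18.11 hours.

18.11 hours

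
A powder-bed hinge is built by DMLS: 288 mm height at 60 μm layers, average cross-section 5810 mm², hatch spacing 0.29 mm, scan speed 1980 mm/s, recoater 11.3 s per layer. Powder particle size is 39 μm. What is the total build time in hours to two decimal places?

28.56 hours

Layers = ⌈288/0.06⌉ = 4800.
Scan path per layer: 5810 / 0.29 → 20034.5 mm.
Scan time per layer: 20034.5 / 1980 → 10.1184 s.
Time per layer: 10.1184 + 11.3 → 21.4184 s.
4800 layers × 21.4184 s/layer = 102808.32 s, i.e. 28.56 hours.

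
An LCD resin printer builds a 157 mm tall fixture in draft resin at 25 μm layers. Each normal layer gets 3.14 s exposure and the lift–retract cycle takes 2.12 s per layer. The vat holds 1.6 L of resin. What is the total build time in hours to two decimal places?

9.18 hours

Layer count = ceil(157 / 0.025) = 6280.
Per-layer time: 3.14 + 2.12 → 5.26 s.
Build time: 6280 × 5.26 s = 33032.8 s, i.e. 9.18 hours.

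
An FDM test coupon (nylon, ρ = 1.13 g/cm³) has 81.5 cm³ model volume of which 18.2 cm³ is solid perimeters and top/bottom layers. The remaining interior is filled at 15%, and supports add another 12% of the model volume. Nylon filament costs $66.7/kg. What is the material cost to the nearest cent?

$2.82

Interior volume = 81.5 − 18.2 = 63.3 cm³.
Infill volume = 0.15 × 63.3 = 9.495 cm³.
Support = 0.12 × 81.5, so 9.78 cm³.
Deposited volume = 18.2 + 9.495 + 9.78 = 37.475 cm³.
Mass = 37.475 × 1.13 = 42.34675 g.
At $66.7/kg: 42.34675/1000 × 66.7 = $2.82.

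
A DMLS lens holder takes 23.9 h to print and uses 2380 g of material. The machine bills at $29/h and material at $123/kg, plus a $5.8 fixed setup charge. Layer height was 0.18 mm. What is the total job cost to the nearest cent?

Machine cost = 29 × 23.9 = $693.10.
Material cost = 123 × 2380/1000, so $292.74.
Total = 693.10 + 292.74 + 5.8 = $991.64.

$991.64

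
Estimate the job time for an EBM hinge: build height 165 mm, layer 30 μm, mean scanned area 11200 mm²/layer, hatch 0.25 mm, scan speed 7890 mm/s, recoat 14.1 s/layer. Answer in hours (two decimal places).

30.22 hours

Layer count = ceil(165 / 0.03) = 5500.
Per-layer scan distance = 11200 / 0.25, so 44800 mm.
Scan time per layer: 44800 / 7890 → 5.6781 s.
Time per layer = 5.6781 + 14.1 = 19.7781 s.
Build time = 5500 × 19.7781 = 108779.55 s = 30.22 hours.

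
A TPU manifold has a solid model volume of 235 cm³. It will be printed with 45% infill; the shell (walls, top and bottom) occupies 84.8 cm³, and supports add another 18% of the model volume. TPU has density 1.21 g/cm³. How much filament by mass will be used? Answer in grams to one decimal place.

235.6 g

Infill region: 235 − 84.8 → 150.2 cm³.
Infill deposited: 0.45 × 150.2 → 67.59 cm³.
Support = 0.18 × 235 = 42.3 cm³.
Total extruded = 84.8 + 67.59 + 42.3, so 194.69 cm³.
Mass = 194.69 × 1.21, so 235.5749 g.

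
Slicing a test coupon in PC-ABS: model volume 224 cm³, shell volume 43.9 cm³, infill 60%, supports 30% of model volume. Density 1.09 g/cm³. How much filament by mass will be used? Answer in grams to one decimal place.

238.9 g

Volume inside the shell = 224 − 43.9, so 180.1 cm³.
Infill volume = 0.60 × 180.1 = 108.06 cm³.
Support = 0.30 × 224, so 67.2 cm³.
Deposited volume: 43.9 + 108.06 + 67.2 → 219.16 cm³.
Mass: 219.16 × 1.09 → 238.8844 g.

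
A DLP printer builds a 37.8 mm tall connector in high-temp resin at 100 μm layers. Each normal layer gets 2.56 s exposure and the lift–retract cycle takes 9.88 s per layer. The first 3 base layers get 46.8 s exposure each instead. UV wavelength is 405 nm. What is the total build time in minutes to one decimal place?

Layer count = ceil(37.8 / 0.1) = 378.
Base layers: 3 × (46.8 + 9.88) → 170.04 s.
Regular layers = 375 × (2.56 + 9.88), so 4665 s.
Total = 170.04 + 4665 = 4835.04 s = 80.6 minutes.

80.6 minutes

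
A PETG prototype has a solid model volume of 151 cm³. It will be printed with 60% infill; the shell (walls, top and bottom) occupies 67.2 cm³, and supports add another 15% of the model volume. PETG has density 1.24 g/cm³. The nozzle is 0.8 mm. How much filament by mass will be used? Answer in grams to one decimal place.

Interior volume = 151 − 67.2, so 83.8 cm³.
Infill volume = 0.60 × 83.8, so 50.28 cm³.
Support = 0.15 × 151, so 22.65 cm³.
Total extruded = 67.2 + 50.28 + 22.65, so 140.13 cm³.
Mass = 140.13 × 1.24, so 173.7612 g.

173.8 g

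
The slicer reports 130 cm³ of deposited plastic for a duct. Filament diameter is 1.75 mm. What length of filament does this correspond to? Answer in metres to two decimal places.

Cross-section of 1.75 mm filament: π·(1.75/2)² = 2.4053 mm².
Length = 130 cm³ / 2.4053 mm² = 130000 / 2.4053 = 54047.31 mm = 54.05 m.

54.05 m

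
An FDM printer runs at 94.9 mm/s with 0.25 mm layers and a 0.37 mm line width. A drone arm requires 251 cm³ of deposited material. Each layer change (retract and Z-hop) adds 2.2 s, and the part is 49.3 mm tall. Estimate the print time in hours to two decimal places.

8.06 hours

Bead cross-section = 0.25 × 0.37, so 0.0925 mm².
Path length: 251000 mm³ / 0.0925 mm² → 2713513.5 mm.
Time extruding = 2713513.5 / 94.9 = 28593.4 s.
Number of layers: 49.3 / 0.25 → 198 (rounded up).
Non-print overhead = 198 × 2.2, so 435.6 s.
Altogether 28593.4 + 435.6 = 29029 s, i.e. 8.06 hours.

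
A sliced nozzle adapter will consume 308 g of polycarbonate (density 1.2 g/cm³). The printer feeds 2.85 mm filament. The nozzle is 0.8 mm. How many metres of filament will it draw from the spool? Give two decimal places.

40.23 m

Extruded volume: 308/1.2 = 256.6667 cm³ (256666.7 mm³).
Filament cross-section = π × (2.85/2)² = 6.3794 mm².
L = V/A = 256666.7/6.3794 = 40233.67 mm → 40.23 m.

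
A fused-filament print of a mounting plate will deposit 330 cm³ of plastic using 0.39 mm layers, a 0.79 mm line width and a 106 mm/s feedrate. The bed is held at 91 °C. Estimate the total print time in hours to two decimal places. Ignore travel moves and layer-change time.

Extrusion cross-section = 0.39 × 0.79, so 0.3081 mm².
Toolpath length = 330 cm³ / 0.3081 mm² = 330000 / 0.3081 = 1071080.8 mm.
Print-move time = 1071080.8 / 106, so 10104.5 s.
Converting: 10104.5 s = 2.81 hours.

2.81 hours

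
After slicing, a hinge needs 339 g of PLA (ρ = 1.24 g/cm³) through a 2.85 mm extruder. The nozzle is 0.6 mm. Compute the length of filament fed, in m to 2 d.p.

42.85 m

Extruded volume: 339/1.24 = 273.3871 cm³ (273387.1 mm³).
Filament cross-section = π × (2.85/2)² = 6.3794 mm².
L = V/A = 273387.1/6.3794 = 42854.67 mm → 42.85 m.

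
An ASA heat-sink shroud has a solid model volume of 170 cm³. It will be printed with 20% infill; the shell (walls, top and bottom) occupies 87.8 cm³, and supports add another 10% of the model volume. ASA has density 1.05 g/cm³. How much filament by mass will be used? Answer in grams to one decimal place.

127.3 g

Infill region = 170 − 87.8, so 82.2 cm³.
Infill volume = 0.20 × 82.2, so 16.44 cm³.
Support = 0.10 × 170 = 17 cm³.
Deposited volume = 87.8 + 16.44 + 17 = 121.24 cm³.
Mass = 121.24 × 1.05 = 127.302 g.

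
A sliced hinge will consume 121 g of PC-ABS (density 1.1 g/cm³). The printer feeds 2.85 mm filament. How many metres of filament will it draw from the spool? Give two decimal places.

17.24 m

Extruded volume: 121/1.1 = 110 cm³ (110000 mm³).
Cross-section of 2.85 mm filament: π·(2.85/2)² = 6.3794 mm².
L = V/A = 110000/6.3794 = 17243 mm → 17.24 m.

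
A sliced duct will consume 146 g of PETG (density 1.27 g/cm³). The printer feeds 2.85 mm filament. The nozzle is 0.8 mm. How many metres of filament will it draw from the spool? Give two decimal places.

18.02 m

Extruded volume: 146/1.27 = 114.9606 cm³ (114960.6 mm³).
A = π r² = π × 1.425² = 6.3794 mm².
Length = 114960.6 / 6.3794 = 18020.6 mm = 18.02 m.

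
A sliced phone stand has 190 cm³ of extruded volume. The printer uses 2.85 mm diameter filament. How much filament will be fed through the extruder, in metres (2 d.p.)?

29.78 m

A = π r² = π × 1.425² = 6.3794 mm².
L = 190000 mm³ / 6.3794 mm² = 29783.37 mm, i.e. 29.78 m.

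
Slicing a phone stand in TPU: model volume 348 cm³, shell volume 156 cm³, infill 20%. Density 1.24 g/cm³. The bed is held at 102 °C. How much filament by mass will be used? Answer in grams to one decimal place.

Volume inside the shell = 348 − 156, so 192 cm³.
Infill volume = 0.20 × 192 = 38.4 cm³.
Total printed volume: 156 + 38.4 → 194.4 cm³.
Mass = 194.4 × 1.24, so 241.056 g.

241.1 g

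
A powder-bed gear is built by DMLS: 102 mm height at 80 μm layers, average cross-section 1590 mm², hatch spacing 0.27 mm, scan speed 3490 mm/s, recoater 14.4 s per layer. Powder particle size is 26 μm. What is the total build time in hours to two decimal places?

Layer count = ceil(102 / 0.08) = 1275.
Per-layer scan distance: 1590 / 0.27 → 5888.9 mm.
Per-layer scan time = 5888.9 / 3490 = 1.6874 s.
Per-layer time = 1.6874 + 14.4 = 16.0874 s.
1275 layers × 16.0874 s/layer = 20511.435 s, i.e. 5.70 hours.

5.70 hours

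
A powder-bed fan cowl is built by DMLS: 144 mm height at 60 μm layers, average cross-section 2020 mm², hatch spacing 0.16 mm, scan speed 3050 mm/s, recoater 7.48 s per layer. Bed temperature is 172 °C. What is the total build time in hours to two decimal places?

7.75 hours

Layers = ⌈144/0.06⌉ = 2400.
Per-layer scan distance = 2020 / 0.16, so 12625 mm.
Laser time per layer = 12625 / 3050, so 4.1393 s.
Layer cycle: 4.1393 + 7.48 → 11.6193 s.
2400 layers × 11.6193 s/layer = 27886.32 s, i.e. 7.75 hours.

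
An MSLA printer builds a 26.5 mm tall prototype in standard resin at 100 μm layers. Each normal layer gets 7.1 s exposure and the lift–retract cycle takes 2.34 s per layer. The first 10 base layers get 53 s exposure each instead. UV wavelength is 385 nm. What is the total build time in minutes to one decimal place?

49.3 minutes

Layers = ⌈26.5/0.1⌉ = 265.
Bottom layers = 10 × (53 + 2.34) = 553.4 s.
Regular layers = 255 × (7.1 + 2.34) = 2407.2 s.
Sum: 553.4 + 2407.2 = 2960.6 s → 49.3 minutes.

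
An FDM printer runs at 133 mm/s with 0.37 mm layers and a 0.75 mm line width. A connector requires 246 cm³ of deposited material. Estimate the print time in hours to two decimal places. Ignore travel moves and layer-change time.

1.85 hours

Line area = 0.37 × 0.75, so 0.2775 mm².
Total extruded path = 246000/0.2775 = 886486.5 mm.
Time extruding = 886486.5 / 133, so 6665.3 s.
Converting: 6665.3 s = 1.85 hours.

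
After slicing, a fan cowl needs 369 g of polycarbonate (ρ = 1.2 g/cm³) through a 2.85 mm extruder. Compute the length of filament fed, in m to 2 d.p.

Volume = 369 g / 1.2 g·cm⁻³ = 307.5 cm³ = 307500 mm³.
Filament cross-section = π × (2.85/2)² = 6.3794 mm².
L = V/A = 307500/6.3794 = 48202.03 mm → 48.20 m.

48.20 m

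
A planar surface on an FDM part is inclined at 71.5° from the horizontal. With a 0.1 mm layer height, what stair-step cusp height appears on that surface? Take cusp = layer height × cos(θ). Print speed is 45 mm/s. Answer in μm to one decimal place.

31.7 μm

h_c = t·cos θ = 0.1 × 0.3173 = 0.03173 mm (31.7 μm).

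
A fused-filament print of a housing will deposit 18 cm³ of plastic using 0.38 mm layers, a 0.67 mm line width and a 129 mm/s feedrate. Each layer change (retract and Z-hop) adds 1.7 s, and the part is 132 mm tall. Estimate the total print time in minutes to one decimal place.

19.0 minutes

Extrusion cross-section = 0.38 × 0.67, so 0.2546 mm².
Total extruded path = 18000/0.2546 = 70699.1 mm.
Time extruding = 70699.1 / 129, so 548.1 s.
Number of layers: 132 / 0.38 → 348 (rounded up).
Non-print overhead = 348 × 1.7 = 591.6 s.
Altogether 548.1 + 591.6 = 1139.7 s, i.e. 19.0 minutes.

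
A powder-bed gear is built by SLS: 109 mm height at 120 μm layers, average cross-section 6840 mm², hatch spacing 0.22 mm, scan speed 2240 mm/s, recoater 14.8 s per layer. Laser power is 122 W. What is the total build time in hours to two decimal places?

Layers = ⌈109/0.12⌉ = 909.
Scan path per layer = 6840 / 0.22, so 31090.9 mm.
Scan time per layer: 31090.9 / 2240 → 13.8799 s.
Time per layer = 13.8799 + 14.8, so 28.6799 s.
Total: 909 × 28.6799 s = 26070.0291 s → 7.24 hours.

7.24 hours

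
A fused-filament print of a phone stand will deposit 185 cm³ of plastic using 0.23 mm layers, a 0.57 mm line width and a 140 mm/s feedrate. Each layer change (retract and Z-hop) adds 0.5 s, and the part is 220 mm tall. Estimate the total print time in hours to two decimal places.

Bead cross-section = 0.23 × 0.57 = 0.1311 mm².
Path length: 185000 mm³ / 0.1311 mm² → 1411136.5 mm.
Print-move time: 1411136.5 / 140 → 10079.5 s.
Number of layers: 220 / 0.23 → 957 (rounded up).
Non-print overhead = 957 × 0.5, so 478.5 s.
Total = 10079.5 + 478.5 = 10558 s = 2.93 hours.

2.93 hours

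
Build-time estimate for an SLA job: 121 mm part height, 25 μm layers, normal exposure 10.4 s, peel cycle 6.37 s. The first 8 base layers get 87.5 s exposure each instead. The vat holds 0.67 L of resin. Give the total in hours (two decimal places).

22.72 hours

Layer count = ceil(121 / 0.025) = 4840.
Bottom layers = 8 × (87.5 + 6.37), so 750.96 s.
Regular layers: 4832 × (10.4 + 6.37) → 81032.64 s.
Total = 750.96 + 81032.64 = 81783.6 s = 22.72 hours.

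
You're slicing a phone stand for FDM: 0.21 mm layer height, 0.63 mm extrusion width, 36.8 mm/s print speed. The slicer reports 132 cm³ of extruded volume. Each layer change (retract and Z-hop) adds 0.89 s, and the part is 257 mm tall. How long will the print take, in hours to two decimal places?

7.83 hours

Extrusion cross-section = 0.21 × 0.63, so 0.1323 mm².
Path length: 132000 mm³ / 0.1323 mm² → 997732.4 mm.
Time extruding = 997732.4 / 36.8 = 27112.3 s.
Layers = ⌈257/0.21⌉ = 1224.
Z-hop total = 1224 × 0.89, so 1089.36 s.
Altogether 27112.3 + 1089.36 = 28201.66 s, i.e. 7.83 hours.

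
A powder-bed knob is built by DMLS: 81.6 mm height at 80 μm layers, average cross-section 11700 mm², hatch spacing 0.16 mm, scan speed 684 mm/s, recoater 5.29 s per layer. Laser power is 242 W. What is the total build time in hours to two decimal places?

Layer count = ceil(81.6 / 0.08) = 1020.
Scan path per layer = 11700 / 0.16, so 73125 mm.
Per-layer scan time: 73125 / 684 → 106.9079 s.
Time per layer = 106.9079 + 5.29, so 112.1979 s.
Total: 1020 × 112.1979 s = 114441.858 s → 31.79 hours.

31.79 hours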